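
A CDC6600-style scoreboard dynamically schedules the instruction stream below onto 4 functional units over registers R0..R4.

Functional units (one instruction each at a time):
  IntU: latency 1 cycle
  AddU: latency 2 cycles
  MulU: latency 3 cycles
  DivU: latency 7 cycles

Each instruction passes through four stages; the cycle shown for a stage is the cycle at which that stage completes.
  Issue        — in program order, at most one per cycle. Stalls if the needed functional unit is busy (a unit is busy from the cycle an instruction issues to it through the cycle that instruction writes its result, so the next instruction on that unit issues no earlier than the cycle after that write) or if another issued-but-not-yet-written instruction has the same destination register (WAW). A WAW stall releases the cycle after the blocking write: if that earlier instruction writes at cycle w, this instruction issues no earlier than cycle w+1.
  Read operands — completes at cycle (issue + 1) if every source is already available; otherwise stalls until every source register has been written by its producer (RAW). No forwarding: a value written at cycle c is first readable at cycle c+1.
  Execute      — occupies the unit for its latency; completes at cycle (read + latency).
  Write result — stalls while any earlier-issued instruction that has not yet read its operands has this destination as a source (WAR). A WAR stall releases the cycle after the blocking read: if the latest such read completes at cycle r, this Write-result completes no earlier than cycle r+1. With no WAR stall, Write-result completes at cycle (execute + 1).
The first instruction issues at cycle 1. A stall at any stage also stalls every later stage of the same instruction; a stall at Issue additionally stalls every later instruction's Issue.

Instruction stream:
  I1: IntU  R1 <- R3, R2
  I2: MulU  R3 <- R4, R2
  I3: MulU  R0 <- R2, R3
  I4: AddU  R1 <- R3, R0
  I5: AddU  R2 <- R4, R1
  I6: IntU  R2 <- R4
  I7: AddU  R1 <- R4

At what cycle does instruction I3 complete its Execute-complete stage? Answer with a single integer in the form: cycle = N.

t=1  issue I1 (IntU)
t=2  I1 read-ops, issue I2 (MulU)
t=3  I1 finished on IntU, I2 read-ops
t=4  I1→R1
t=6  I2 finished on MulU
t=7  I2→R3
t=8  issue I3 (MulU)
t=9  I3 read-ops, issue I4 (AddU)
t=12  I3 finished on MulU
t=13  I3→R0
t=14  I4 read-ops
t=16  I4 finished on AddU
t=17  I4→R1
t=18  issue I5 (AddU)
t=19  I5 read-ops
t=21  I5 finished on AddU
t=22  I5→R2
t=23  issue I6 (IntU)
t=24  I6 read-ops, issue I7 (AddU)
t=25  I6 finished on IntU, I7 read-ops
t=26  I6→R2
t=27  I7 finished on AddU
t=28  I7→R1

cycle = 12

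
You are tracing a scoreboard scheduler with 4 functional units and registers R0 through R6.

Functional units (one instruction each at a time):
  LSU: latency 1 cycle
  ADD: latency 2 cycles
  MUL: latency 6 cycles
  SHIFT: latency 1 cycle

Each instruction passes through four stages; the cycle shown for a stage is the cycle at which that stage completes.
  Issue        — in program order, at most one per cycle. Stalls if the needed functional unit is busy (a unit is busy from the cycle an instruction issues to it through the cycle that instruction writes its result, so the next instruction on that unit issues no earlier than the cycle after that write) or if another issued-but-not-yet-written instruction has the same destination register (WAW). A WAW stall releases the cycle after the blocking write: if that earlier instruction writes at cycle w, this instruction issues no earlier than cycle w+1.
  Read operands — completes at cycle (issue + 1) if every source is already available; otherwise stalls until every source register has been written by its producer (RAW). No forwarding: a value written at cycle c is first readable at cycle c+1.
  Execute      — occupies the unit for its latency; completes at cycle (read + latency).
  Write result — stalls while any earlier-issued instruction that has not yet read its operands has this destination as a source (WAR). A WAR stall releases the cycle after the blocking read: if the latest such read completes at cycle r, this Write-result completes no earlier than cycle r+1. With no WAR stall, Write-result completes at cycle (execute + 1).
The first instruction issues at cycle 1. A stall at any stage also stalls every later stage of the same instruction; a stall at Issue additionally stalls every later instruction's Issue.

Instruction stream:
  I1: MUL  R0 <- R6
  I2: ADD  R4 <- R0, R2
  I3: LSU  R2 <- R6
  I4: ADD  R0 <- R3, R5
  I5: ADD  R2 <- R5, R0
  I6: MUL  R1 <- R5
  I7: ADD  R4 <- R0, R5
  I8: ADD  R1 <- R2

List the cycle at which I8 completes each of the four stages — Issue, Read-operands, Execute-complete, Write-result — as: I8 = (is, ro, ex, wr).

[I1] 1/2/8/9
[I2] 2/10/12/13  (RAW R0: wait I1 write@9)
[I3] 3/4/5/11  (WAR R2: wait I2 read@10)
[I4] 14/15/17/18  (struct: ADD busy until I2 writes@13)
[I5] 19/20/22/23  (struct: ADD busy until I4 writes@18)
[I6] 20/21/27/28
[I7] 24/25/27/28  (struct: ADD busy until I5 writes@23)
[I8] 29/30/32/33  (struct: ADD busy until I7 writes@28)

I8 = (29, 30, 32, 33)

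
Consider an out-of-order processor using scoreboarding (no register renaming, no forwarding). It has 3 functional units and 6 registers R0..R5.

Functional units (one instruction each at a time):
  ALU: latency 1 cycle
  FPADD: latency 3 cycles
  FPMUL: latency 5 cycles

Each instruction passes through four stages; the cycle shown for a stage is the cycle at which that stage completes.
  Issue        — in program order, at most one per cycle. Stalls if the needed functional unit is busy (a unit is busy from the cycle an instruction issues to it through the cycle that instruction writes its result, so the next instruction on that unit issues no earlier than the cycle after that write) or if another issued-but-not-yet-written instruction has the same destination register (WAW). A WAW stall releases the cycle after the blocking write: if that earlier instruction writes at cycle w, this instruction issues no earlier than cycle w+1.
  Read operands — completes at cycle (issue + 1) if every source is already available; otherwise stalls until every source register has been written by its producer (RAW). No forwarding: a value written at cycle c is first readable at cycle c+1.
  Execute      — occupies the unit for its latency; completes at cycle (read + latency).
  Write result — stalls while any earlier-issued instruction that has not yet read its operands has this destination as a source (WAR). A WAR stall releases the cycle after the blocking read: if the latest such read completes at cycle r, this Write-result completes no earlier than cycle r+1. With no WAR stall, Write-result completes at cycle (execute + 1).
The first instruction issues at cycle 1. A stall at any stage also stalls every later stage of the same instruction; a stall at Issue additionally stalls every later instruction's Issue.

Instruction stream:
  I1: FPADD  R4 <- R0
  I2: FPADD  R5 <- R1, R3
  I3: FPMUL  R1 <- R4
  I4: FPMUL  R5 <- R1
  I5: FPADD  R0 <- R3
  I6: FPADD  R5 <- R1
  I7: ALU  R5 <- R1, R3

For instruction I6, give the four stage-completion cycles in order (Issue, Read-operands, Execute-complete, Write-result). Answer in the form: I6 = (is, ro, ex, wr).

I6 = (24, 25, 28, 29)

cycle 1: I1→FPADD
cycle 2: I1 RO
cycle 5: I1 EX
cycle 6: I1 WR R4
cycle 7: I2→FPADD
cycle 8: I2 RO | I3→FPMUL
cycle 9: I3 RO
cycle 11: I2 EX
cycle 12: I2 WR R5
cycle 14: I3 EX
cycle 15: I3 WR R1
cycle 16: I4→FPMUL
cycle 17: I4 RO | I5→FPADD
cycle 18: I5 RO
cycle 21: I5 EX
cycle 22: I4 EX | I5 WR R0
cycle 23: I4 WR R5
cycle 24: I6→FPADD
cycle 25: I6 RO
cycle 28: I6 EX
cycle 29: I6 WR R5
cycle 30: I7→ALU
cycle 31: I7 RO
cycle 32: I7 EX
cycle 33: I7 WR R5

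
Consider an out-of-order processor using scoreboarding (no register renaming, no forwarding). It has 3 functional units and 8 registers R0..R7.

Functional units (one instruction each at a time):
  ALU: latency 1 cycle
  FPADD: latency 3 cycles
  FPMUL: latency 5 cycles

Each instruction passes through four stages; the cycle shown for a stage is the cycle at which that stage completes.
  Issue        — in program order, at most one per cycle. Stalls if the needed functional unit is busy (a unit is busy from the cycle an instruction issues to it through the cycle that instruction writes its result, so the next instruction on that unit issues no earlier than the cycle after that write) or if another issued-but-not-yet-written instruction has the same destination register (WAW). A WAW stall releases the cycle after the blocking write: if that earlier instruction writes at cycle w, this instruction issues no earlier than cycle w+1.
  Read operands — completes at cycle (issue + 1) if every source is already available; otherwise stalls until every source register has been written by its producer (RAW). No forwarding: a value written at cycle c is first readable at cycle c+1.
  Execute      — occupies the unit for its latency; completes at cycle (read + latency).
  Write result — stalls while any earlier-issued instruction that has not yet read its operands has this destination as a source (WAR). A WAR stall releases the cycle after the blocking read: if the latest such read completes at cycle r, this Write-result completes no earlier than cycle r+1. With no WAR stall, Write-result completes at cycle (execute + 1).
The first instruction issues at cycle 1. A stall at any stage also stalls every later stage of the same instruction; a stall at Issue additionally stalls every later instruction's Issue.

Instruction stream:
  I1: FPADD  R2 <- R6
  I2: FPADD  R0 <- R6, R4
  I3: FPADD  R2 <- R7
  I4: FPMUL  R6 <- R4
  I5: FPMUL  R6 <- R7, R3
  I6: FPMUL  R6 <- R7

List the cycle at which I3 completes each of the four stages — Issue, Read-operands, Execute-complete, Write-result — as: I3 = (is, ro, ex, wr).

cycle 1: I1→FPADD
cycle 2: I1 RO
cycle 5: I1 EX
cycle 6: I1 WR R2
cycle 7: I2→FPADD
cycle 8: I2 RO
cycle 11: I2 EX
cycle 12: I2 WR R0
cycle 13: I3→FPADD
cycle 14: I3 RO, I4→FPMUL
cycle 15: I4 RO
cycle 17: I3 EX
cycle 18: I3 WR R2
cycle 20: I4 EX
cycle 21: I4 WR R6
cycle 22: I5→FPMUL
cycle 23: I5 RO
cycle 28: I5 EX
cycle 29: I5 WR R6
cycle 30: I6→FPMUL
cycle 31: I6 RO
cycle 36: I6 EX
cycle 37: I6 WR R6

I3 = (13, 14, 17, 18)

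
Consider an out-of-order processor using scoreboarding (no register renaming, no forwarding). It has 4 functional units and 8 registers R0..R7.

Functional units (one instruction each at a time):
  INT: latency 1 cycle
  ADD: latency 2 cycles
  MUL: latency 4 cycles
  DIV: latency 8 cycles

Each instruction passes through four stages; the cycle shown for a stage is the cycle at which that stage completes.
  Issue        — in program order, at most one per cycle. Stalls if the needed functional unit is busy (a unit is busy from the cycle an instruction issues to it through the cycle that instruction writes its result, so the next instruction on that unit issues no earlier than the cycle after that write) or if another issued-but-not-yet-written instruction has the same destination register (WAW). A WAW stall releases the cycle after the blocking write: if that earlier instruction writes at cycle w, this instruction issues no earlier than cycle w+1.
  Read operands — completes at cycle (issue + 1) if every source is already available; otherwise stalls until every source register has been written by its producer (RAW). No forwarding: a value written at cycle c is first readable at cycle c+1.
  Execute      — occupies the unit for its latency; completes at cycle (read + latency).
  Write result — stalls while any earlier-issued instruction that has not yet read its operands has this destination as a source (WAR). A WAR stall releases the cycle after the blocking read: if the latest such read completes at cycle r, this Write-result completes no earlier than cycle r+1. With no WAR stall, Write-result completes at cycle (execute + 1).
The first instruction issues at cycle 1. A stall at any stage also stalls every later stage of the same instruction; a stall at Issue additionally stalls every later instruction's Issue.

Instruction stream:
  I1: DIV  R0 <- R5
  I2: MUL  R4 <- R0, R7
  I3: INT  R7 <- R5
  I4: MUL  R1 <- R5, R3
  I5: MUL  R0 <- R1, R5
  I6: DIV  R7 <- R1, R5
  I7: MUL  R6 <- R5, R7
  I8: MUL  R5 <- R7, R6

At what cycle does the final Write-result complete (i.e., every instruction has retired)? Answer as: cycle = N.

I1  is:1  ro:2  ex:10  wr:11
I2  is:2  ro:12  ex:16  wr:17  — RAW R0: wait I1 write@11
I3  is:3  ro:4  ex:5  wr:13  — WAR R7: wait I2 read@12
I4  is:18  ro:19  ex:23  wr:24  — struct: MUL busy until I2 writes@17
I5  is:25  ro:26  ex:30  wr:31  — struct: MUL busy until I4 writes@24
I6  is:26  ro:27  ex:35  wr:36
I7  is:32  ro:37  ex:41  wr:42  — struct: MUL busy until I5 writes@31, RAW R7: wait I6 write@36
I8  is:43  ro:44  ex:48  wr:49  — struct: MUL busy until I7 writes@42

cycle = 49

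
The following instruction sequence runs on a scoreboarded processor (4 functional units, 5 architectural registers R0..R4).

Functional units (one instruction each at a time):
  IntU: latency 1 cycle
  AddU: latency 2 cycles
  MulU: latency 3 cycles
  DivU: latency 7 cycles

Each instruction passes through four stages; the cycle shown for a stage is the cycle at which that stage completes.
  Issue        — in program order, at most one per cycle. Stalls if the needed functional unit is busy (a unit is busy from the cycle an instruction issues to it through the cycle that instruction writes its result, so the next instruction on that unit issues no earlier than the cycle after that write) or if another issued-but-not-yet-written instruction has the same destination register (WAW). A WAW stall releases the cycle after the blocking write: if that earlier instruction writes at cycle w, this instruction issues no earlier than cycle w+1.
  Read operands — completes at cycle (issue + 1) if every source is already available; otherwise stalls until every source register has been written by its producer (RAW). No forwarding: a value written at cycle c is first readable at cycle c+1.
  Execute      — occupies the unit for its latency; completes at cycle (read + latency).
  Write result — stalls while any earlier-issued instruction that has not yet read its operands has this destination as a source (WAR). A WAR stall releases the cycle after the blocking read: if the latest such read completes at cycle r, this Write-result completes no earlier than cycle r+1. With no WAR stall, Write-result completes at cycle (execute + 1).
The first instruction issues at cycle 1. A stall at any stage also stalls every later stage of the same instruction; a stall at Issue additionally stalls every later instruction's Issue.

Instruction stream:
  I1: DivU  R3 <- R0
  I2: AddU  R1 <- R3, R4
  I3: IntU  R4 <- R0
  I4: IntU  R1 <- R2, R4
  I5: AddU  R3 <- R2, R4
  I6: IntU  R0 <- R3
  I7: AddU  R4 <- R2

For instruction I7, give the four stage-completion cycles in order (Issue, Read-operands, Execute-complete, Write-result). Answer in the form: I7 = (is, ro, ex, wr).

I7 = (21, 22, 24, 25)

I1 -> (1, 2, 9, 10)
I2 -> (2, 11, 13, 14)  // RAW R3: wait I1 write@10
I3 -> (3, 4, 5, 12)  // WAR R4: wait I2 read@11
I4 -> (15, 16, 17, 18)  // WAW R1: wait I2 write@14
I5 -> (16, 17, 19, 20)
I6 -> (19, 21, 22, 23)  // struct: IntU busy until I4 writes@18, RAW R3: wait I5 write@20
I7 -> (21, 22, 24, 25)  // struct: AddU busy until I5 writes@20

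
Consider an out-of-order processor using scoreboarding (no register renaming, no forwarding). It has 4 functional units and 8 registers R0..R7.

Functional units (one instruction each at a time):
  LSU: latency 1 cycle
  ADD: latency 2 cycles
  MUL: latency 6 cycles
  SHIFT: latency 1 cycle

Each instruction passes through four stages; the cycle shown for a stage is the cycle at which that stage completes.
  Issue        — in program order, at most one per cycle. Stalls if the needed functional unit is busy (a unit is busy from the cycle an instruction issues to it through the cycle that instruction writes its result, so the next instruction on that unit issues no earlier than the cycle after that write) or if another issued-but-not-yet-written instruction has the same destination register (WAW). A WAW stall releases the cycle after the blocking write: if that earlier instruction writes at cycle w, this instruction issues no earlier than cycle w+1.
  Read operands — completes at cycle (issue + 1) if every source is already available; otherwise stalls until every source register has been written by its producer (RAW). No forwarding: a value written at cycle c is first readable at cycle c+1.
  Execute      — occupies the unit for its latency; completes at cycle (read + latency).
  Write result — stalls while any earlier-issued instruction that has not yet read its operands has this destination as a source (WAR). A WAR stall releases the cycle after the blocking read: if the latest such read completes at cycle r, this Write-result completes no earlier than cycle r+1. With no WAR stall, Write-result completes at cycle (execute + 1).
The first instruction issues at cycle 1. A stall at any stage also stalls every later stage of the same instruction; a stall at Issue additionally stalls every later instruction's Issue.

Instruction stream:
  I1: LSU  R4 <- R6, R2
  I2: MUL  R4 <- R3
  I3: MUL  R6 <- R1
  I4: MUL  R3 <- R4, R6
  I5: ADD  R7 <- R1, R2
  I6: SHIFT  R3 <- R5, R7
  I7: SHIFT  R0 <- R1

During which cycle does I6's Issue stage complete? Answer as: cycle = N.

I1 -> (1, 2, 3, 4)
I2 -> (5, 6, 12, 13)  // WAW R4: wait I1 write@4
I3 -> (14, 15, 21, 22)  // struct: MUL busy until I2 writes@13
I4 -> (23, 24, 30, 31)  // struct: MUL busy until I3 writes@22
I5 -> (24, 25, 27, 28)
I6 -> (32, 33, 34, 35)  // WAW R3: wait I4 write@31
I7 -> (36, 37, 38, 39)  // struct: SHIFT busy until I6 writes@35

cycle = 32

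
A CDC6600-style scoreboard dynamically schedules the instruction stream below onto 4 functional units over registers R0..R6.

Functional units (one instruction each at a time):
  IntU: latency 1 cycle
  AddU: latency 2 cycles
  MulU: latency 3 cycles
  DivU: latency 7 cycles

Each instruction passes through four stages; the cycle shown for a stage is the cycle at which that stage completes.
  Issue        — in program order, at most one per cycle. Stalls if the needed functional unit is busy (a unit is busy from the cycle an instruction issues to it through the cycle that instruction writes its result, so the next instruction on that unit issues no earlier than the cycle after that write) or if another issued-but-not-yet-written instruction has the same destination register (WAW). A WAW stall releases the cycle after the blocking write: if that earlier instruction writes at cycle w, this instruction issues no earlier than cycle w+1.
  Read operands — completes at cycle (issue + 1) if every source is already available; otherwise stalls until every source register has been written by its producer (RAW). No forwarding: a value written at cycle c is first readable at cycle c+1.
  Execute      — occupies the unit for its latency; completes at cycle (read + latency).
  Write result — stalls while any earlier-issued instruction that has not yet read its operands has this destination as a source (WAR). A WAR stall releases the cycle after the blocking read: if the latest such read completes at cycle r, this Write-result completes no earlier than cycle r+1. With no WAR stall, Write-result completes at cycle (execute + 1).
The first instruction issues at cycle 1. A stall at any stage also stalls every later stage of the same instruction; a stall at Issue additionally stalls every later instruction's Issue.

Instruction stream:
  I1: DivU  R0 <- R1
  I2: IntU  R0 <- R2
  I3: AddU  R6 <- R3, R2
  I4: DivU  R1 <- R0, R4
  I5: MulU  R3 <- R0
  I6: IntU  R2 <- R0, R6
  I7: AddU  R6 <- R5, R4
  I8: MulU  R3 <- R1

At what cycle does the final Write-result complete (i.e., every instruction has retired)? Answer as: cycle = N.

cycle = 28

c1: I1→DivU
c2: I1 RO
c9: I1 EX
c10: I1 WR R0
c11: I2→IntU
c12: I2 RO, I3→AddU
c13: I2 EX, I3 RO, I4→DivU
c14: I2 WR R0, I5→MulU
c15: I3 EX, I4 RO, I5 RO, I6→IntU
c16: I3 WR R6
c17: I6 RO, I7→AddU
c18: I5 EX, I6 EX, I7 RO
c19: I5 WR R3, I6 WR R2
c20: I7 EX, I8→MulU
c21: I7 WR R6
c22: I4 EX
c23: I4 WR R1
c24: I8 RO
c27: I8 EX
c28: I8 WR R3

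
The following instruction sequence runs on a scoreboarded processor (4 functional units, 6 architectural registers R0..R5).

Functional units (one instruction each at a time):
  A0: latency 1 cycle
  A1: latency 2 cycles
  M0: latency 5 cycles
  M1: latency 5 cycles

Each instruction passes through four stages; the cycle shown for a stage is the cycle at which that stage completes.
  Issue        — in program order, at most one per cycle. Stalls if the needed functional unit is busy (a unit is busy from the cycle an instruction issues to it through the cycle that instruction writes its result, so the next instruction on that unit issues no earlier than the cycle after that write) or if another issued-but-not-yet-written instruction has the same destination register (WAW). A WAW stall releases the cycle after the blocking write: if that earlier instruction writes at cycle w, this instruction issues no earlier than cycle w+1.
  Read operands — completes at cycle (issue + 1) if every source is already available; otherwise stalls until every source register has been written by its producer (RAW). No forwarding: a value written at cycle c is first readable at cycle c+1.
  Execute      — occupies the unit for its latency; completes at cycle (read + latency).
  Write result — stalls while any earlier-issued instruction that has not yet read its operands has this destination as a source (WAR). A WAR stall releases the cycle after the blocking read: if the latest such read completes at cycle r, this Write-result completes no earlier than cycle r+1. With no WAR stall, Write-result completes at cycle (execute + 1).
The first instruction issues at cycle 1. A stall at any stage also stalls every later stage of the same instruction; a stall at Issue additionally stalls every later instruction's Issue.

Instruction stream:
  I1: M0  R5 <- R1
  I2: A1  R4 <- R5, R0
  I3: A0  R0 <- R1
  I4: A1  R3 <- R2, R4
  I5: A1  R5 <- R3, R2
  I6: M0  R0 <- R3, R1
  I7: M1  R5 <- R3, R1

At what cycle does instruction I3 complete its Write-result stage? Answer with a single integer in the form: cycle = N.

cycle = 10

I1: IS=1 RO=2 EX=7 WR=8
I2: IS=2 RO=9 EX=11 WR=12  [RAW R5: wait I1 write@8]
I3: IS=3 RO=4 EX=5 WR=10  [WAR R0: wait I2 read@9]
I4: IS=13 RO=14 EX=16 WR=17  [struct: A1 busy until I2 writes@12]
I5: IS=18 RO=19 EX=21 WR=22  [struct: A1 busy until I4 writes@17]
I6: IS=19 RO=20 EX=25 WR=26
I7: IS=23 RO=24 EX=29 WR=30  [WAW R5: wait I5 write@22]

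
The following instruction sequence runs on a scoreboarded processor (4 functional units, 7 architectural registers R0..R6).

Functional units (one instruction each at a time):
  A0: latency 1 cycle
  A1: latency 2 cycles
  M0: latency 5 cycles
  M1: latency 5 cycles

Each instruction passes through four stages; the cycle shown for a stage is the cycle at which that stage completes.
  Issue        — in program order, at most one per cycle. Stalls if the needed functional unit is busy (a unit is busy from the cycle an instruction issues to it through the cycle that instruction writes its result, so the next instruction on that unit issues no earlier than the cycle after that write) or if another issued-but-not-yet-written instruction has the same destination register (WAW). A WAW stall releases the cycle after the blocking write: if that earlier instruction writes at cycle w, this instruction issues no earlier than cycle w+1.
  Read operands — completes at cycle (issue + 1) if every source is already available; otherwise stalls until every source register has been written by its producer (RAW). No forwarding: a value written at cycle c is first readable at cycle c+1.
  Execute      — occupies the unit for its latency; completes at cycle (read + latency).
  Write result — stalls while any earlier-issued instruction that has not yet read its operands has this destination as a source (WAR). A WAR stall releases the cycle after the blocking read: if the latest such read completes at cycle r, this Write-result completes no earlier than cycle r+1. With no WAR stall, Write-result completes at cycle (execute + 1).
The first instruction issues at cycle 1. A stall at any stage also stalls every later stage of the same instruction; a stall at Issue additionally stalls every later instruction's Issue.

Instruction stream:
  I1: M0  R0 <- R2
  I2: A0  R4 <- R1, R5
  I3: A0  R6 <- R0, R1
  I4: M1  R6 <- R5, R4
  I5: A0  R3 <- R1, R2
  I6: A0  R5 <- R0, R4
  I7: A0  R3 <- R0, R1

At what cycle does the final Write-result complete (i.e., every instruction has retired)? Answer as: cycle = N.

cycle = 24

I1  is:1  ro:2  ex:7  wr:8
I2  is:2  ro:3  ex:4  wr:5
I3  is:6  ro:9  ex:10  wr:11  — struct: A0 busy until I2 writes@5, RAW R0: wait I1 write@8
I4  is:12  ro:13  ex:18  wr:19  — WAW R6: wait I3 write@11
I5  is:13  ro:14  ex:15  wr:16
I6  is:17  ro:18  ex:19  wr:20  — struct: A0 busy until I5 writes@16
I7  is:21  ro:22  ex:23  wr:24  — struct: A0 busy until I6 writes@20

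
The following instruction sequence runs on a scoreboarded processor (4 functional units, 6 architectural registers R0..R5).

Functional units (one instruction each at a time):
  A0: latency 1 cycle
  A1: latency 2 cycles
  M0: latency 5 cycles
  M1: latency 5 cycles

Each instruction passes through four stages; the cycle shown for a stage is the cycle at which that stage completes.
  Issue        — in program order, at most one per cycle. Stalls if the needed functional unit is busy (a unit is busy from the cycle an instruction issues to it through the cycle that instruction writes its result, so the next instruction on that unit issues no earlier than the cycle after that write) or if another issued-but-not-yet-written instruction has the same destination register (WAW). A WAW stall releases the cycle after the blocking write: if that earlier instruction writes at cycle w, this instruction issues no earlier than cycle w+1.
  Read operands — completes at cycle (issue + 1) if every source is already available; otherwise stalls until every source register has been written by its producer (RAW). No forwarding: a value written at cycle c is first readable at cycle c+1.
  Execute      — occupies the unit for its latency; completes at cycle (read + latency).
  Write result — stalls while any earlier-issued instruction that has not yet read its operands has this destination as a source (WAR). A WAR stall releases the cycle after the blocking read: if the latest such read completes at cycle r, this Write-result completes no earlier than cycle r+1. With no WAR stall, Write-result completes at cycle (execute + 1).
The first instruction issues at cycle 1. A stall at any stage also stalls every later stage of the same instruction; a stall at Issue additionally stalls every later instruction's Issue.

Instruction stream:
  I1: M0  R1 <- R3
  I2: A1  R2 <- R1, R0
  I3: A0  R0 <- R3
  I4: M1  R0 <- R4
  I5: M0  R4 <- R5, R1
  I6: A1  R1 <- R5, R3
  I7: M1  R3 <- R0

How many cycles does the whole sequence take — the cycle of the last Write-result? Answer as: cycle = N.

I1  is:1  ro:2  ex:7  wr:8
I2  is:2  ro:9  ex:11  wr:12  — RAW R1: wait I1 write@8
I3  is:3  ro:4  ex:5  wr:10  — WAR R0: wait I2 read@9
I4  is:11  ro:12  ex:17  wr:18  — WAW R0: wait I3 write@10
I5  is:12  ro:13  ex:18  wr:19
I6  is:13  ro:14  ex:16  wr:17
I7  is:19  ro:20  ex:25  wr:26  — struct: M1 busy until I4 writes@18

cycle = 26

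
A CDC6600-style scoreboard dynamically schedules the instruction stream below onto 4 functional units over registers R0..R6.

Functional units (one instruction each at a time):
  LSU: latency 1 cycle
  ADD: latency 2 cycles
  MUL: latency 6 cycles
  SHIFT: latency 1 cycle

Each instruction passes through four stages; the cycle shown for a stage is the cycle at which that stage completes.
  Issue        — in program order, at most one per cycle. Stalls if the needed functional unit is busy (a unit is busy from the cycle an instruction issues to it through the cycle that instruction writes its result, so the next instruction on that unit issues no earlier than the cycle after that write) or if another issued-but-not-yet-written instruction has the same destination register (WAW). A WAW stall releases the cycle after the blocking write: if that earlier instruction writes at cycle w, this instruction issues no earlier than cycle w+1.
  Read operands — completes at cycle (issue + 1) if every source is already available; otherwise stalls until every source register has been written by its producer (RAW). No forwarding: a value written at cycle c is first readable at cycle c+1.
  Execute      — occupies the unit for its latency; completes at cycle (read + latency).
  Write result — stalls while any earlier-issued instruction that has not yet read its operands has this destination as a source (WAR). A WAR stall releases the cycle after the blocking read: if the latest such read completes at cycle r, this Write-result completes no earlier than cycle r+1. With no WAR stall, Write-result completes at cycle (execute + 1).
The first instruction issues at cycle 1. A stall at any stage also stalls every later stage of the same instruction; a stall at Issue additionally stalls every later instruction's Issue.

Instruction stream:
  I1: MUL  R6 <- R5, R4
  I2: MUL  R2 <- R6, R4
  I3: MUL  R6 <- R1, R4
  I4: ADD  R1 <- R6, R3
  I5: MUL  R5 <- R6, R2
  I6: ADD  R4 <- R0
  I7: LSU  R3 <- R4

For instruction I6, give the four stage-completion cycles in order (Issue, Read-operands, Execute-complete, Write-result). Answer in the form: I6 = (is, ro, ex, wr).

I6 = (32, 33, 35, 36)

t=1  I1 issues→MUL
t=2  I1 reads
t=8  I1 exec-done
t=9  I1 writes R6
t=10  I2 issues→MUL
t=11  I2 reads
t=17  I2 exec-done
t=18  I2 writes R2
t=19  I3 issues→MUL
t=20  I3 reads · I4 issues→ADD
t=26  I3 exec-done
t=27  I3 writes R6
t=28  I4 reads · I5 issues→MUL
t=29  I5 reads
t=30  I4 exec-done
t=31  I4 writes R1
t=32  I6 issues→ADD
t=33  I6 reads · I7 issues→LSU
t=35  I5 exec-done · I6 exec-done
t=36  I5 writes R5 · I6 writes R4
t=37  I7 reads
t=38  I7 exec-done
t=39  I7 writes R3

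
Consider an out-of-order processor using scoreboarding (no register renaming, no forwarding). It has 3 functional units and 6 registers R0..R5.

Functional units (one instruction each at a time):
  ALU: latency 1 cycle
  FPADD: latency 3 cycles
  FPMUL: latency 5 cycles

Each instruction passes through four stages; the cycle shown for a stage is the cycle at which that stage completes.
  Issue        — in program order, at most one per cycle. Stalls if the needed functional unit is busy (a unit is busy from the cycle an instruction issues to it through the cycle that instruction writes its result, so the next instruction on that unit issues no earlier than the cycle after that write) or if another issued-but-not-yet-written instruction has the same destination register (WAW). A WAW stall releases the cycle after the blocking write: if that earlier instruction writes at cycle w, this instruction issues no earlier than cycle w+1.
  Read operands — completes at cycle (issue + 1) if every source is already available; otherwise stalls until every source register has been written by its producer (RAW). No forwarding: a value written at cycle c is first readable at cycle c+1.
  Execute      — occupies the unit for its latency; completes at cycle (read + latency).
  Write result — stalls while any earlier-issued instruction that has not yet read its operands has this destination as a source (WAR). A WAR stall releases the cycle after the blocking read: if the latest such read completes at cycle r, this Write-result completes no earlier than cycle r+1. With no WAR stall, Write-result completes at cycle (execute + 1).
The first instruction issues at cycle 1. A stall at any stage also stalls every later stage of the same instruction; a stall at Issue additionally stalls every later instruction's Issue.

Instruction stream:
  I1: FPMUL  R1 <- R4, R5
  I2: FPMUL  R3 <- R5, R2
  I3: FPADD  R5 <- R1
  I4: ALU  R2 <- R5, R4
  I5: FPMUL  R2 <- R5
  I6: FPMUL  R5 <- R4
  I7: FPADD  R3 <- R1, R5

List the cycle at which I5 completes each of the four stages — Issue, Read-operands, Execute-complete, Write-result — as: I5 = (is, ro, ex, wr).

I5 = (19, 20, 25, 26)

cycle 1: I1 dispatched to FPMUL
cycle 2: I1 operands ready
cycle 7: I1 complete
cycle 8: R1←I1
cycle 9: I2 dispatched to FPMUL
cycle 10: I2 operands ready; I3 dispatched to FPADD
cycle 11: I3 operands ready; I4 dispatched to ALU
cycle 14: I3 complete
cycle 15: I2 complete; R5←I3
cycle 16: R3←I2; I4 operands ready
cycle 17: I4 complete
cycle 18: R2←I4
cycle 19: I5 dispatched to FPMUL
cycle 20: I5 operands ready
cycle 25: I5 complete
cycle 26: R2←I5
cycle 27: I6 dispatched to FPMUL
cycle 28: I6 operands ready; I7 dispatched to FPADD
cycle 33: I6 complete
cycle 34: R5←I6
cycle 35: I7 operands ready
cycle 38: I7 complete
cycle 39: R3←I7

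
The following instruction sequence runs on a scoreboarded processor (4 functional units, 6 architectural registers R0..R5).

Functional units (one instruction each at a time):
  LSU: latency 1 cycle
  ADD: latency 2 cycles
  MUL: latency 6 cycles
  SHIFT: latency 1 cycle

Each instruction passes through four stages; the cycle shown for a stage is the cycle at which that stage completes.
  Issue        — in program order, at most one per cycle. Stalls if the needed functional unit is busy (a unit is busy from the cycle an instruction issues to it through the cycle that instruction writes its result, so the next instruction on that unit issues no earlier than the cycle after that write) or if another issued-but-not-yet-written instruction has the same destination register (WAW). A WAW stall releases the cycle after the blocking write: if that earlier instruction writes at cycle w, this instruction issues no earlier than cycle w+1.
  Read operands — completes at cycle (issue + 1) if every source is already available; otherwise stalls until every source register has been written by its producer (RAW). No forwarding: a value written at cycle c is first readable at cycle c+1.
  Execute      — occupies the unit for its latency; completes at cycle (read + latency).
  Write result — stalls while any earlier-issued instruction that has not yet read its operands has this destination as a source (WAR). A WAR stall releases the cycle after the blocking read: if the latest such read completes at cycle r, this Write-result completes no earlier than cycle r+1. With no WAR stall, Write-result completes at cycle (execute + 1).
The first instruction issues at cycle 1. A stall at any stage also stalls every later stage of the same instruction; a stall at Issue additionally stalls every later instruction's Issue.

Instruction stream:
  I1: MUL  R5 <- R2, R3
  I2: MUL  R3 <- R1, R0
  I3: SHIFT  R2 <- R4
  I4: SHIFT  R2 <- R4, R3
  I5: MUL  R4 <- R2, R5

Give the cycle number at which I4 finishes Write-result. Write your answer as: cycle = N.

t=1  issue I1 (MUL)
t=2  I1 read-ops
t=8  I1 finished on MUL
t=9  I1→R5
t=10  issue I2 (MUL)
t=11  I2 read-ops, issue I3 (SHIFT)
t=12  I3 read-ops
t=13  I3 finished on SHIFT
t=14  I3→R2
t=15  issue I4 (SHIFT)
t=17  I2 finished on MUL
t=18  I2→R3
t=19  I4 read-ops, issue I5 (MUL)
t=20  I4 finished on SHIFT
t=21  I4→R2
t=22  I5 read-ops
t=28  I5 finished on MUL
t=29  I5→R4

cycle = 21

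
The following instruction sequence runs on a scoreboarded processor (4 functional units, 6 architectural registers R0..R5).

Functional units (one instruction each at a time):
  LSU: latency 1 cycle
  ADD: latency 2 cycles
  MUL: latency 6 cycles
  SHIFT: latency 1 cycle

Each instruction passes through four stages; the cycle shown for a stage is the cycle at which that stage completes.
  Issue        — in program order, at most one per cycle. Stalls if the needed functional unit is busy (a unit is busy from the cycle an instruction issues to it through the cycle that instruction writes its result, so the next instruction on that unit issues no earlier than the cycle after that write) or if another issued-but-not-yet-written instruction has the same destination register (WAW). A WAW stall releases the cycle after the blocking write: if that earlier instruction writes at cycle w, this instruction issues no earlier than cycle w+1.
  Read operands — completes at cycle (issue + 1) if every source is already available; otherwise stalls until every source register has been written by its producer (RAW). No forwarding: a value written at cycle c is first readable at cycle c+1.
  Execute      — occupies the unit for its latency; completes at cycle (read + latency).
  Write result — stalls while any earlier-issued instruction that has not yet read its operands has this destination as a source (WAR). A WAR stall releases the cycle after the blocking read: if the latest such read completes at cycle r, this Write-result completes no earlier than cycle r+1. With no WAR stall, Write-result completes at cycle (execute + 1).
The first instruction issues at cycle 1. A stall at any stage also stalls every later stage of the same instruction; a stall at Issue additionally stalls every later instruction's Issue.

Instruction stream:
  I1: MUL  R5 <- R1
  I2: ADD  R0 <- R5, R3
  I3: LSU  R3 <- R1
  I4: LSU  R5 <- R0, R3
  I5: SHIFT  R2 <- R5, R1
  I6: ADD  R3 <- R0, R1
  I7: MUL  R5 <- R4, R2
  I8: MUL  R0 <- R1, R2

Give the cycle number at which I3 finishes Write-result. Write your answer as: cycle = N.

cycle = 11

I1: IS=1 RO=2 EX=8 WR=9
I2: IS=2 RO=10 EX=12 WR=13  [RAW R5: wait I1 write@9]
I3: IS=3 RO=4 EX=5 WR=11  [WAR R3: wait I2 read@10]
I4: IS=12 RO=14 EX=15 WR=16  [struct: LSU busy until I3 writes@11; RAW R0: wait I2 write@13]
I5: IS=13 RO=17 EX=18 WR=19  [RAW R5: wait I4 write@16]
I6: IS=14 RO=15 EX=17 WR=18
I7: IS=17 RO=20 EX=26 WR=27  [WAW R5: wait I4 write@16; RAW R2: wait I5 write@19]
I8: IS=28 RO=29 EX=35 WR=36  [struct: MUL busy until I7 writes@27]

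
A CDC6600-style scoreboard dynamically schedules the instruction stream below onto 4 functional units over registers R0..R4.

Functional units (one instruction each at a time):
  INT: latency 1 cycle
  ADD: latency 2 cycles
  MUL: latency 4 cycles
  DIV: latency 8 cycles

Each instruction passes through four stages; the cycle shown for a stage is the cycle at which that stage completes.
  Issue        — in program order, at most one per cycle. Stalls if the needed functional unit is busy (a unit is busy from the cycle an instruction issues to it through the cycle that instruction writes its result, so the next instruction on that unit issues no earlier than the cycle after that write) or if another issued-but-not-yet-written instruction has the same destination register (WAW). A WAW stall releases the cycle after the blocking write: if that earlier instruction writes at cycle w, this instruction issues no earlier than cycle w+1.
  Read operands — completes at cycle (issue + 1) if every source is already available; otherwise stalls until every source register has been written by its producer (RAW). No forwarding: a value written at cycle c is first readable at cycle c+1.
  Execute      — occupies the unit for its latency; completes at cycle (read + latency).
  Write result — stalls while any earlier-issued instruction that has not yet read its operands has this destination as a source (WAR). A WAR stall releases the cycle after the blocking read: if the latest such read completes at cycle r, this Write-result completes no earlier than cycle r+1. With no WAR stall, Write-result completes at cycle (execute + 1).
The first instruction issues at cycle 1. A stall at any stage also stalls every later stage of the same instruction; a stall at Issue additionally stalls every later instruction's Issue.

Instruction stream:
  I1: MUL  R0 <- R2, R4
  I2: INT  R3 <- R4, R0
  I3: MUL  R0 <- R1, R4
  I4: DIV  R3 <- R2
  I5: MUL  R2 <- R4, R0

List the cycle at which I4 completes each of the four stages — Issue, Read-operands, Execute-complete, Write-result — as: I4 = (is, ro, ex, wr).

I4 = (11, 12, 20, 21)

[I1] 1/2/6/7
[I2] 2/8/9/10  (RAW R0: wait I1 write@7)
[I3] 8/9/13/14  (struct: MUL busy until I1 writes@7)
[I4] 11/12/20/21  (WAW R3: wait I2 write@10)
[I5] 15/16/20/21  (struct: MUL busy until I3 writes@14)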